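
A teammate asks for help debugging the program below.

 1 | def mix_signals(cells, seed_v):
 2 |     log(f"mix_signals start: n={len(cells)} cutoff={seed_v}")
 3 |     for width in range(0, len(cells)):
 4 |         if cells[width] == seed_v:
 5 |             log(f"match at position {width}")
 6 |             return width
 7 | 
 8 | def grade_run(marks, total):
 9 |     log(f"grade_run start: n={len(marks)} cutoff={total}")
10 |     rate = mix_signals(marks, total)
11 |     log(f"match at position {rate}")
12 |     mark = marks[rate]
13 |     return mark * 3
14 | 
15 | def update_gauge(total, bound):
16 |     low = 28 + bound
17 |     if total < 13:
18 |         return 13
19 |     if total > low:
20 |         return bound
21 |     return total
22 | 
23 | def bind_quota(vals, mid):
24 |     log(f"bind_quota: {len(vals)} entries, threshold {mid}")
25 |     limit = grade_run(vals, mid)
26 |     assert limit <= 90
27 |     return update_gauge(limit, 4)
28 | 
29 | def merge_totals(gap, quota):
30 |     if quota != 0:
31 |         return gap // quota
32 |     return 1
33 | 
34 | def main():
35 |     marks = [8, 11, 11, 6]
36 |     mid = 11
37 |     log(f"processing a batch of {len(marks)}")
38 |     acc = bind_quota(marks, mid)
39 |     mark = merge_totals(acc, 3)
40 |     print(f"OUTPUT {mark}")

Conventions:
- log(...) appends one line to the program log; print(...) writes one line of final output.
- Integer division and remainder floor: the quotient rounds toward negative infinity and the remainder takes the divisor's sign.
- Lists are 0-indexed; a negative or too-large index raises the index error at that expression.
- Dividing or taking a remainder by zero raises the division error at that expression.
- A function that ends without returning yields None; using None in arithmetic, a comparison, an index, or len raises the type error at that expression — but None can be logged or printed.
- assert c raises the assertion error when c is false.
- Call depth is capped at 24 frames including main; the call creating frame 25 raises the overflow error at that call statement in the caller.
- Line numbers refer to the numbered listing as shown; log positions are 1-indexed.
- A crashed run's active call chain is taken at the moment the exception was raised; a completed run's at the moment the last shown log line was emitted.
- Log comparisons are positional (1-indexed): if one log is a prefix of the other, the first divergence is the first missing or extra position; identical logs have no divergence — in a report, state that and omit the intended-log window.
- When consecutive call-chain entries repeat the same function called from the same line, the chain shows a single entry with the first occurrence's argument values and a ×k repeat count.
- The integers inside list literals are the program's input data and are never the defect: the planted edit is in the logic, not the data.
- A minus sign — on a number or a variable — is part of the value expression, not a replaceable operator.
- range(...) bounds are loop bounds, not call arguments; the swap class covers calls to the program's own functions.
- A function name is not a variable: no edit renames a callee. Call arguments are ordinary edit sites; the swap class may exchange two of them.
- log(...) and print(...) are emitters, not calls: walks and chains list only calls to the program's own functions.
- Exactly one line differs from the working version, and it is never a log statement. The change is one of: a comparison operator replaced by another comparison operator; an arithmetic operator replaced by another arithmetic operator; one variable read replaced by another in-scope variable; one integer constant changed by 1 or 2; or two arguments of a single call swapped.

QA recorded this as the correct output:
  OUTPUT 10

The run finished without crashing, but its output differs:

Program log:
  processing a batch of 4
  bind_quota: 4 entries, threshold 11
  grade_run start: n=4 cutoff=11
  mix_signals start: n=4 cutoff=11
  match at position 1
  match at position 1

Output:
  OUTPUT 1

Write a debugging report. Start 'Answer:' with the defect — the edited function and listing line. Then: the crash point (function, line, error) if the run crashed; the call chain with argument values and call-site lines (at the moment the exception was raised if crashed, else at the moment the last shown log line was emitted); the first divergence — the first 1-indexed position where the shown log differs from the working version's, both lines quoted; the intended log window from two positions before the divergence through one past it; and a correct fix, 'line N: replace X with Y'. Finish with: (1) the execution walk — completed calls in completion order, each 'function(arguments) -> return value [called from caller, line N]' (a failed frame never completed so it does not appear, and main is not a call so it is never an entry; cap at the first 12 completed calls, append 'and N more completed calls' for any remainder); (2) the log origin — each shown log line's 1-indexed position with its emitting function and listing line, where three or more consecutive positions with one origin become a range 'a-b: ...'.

Answer: the defect is in update_gauge at line 20.
Core observation: No log line changed; the fault shows up purely in the output.
Call chain: main -> bind_quota([8, 11, 11, 6], 11) (called at line 38) -> grade_run([8, 11, 11, 6], 11) (called at line 25).
First divergence: there is none — every log position agrees.
Execution walk:
  mix_signals([8, 11, 11, 6], 11) -> 1  [called from grade_run, line 10]
  grade_run([8, 11, 11, 6], 11) -> 33  [called from bind_quota, line 25]
  update_gauge(33, 4) -> 4  [called from bind_quota, line 27]
  bind_quota([8, 11, 11, 6], 11) -> 4  [called from main, line 38]
  merge_totals(4, 3) -> 1  [called from main, line 39]
Log origin:
  1: emitted by main (line 37)
  2: emitted by bind_quota (line 24)
  3: emitted by grade_run (line 9)
  4: emitted by mix_signals (line 2)
  5: emitted by mix_signals (line 5)
  6: emitted by grade_run (line 11)
A correct fix: line 20: replace `bound` with `low`.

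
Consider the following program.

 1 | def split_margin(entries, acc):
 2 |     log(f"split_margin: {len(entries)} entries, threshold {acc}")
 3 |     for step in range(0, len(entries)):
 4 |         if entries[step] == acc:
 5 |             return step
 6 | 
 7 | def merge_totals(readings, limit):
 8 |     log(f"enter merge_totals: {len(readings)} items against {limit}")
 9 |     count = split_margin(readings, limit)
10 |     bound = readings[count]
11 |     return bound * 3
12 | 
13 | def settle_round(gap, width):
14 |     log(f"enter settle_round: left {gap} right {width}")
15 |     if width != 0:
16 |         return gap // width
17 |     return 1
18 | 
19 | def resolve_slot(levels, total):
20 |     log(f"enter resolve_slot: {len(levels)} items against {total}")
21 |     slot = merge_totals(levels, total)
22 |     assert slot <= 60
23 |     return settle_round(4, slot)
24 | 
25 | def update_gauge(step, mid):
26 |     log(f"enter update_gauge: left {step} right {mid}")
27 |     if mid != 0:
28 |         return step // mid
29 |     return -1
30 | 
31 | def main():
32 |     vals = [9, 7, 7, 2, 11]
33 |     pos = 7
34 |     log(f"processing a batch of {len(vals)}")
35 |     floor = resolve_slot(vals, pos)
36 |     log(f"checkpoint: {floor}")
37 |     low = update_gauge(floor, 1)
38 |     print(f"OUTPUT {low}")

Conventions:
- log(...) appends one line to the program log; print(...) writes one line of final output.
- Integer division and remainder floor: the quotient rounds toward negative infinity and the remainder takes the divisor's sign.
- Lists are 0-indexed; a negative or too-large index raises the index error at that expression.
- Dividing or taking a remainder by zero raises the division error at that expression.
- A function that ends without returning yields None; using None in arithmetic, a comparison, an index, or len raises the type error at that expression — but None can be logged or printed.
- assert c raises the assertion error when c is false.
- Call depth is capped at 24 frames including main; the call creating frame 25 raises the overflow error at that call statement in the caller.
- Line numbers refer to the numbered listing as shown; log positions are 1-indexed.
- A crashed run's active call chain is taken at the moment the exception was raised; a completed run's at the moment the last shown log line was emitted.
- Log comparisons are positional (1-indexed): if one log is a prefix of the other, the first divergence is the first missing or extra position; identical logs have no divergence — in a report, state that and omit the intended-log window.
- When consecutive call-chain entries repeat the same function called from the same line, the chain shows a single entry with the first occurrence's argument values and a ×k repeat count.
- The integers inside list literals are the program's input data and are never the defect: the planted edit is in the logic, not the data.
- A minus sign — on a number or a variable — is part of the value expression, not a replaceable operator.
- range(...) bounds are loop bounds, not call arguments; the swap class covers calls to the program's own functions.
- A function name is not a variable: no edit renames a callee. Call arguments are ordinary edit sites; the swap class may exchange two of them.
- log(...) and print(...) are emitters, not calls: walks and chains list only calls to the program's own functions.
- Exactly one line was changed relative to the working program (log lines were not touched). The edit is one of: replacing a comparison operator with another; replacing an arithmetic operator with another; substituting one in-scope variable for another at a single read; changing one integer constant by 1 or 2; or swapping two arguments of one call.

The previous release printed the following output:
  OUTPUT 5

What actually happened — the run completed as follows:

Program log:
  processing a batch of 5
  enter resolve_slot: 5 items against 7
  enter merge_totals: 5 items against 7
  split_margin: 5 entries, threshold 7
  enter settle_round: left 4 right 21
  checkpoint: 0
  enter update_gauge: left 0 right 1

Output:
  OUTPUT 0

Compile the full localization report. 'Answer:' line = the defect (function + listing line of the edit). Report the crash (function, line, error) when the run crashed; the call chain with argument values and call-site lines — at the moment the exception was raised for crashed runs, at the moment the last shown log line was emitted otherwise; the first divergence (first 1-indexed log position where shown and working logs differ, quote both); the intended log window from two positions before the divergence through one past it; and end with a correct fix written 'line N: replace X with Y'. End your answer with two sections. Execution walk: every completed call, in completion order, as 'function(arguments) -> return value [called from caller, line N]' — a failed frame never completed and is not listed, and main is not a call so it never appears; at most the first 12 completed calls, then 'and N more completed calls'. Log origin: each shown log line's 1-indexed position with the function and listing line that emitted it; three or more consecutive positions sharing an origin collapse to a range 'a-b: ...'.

Answer: the defect is in resolve_slot at line 23.
Key fact: The earliest visible damage is log position 5 — 'enter settle_round: left 4 right 21' rather than the intended 'enter settle_round: left 21 right 4'.
Call chain: main -> update_gauge(0, 1) (called at line 37).
First divergence: position 5 — shown 'enter settle_round: left 4 right 21', intended 'enter settle_round: left 21 right 4'.
Intended log window:
  3: enter merge_totals: 5 items against 7
  4: split_margin: 5 entries, threshold 7
  5: enter settle_round: left 21 right 4
  6: checkpoint: 5
Execution walk:
  split_margin([9, 7, 7, 2, 11], 7) -> 1  [called from merge_totals, line 9]
  merge_totals([9, 7, 7, 2, 11], 7) -> 21  [called from resolve_slot, line 21]
  settle_round(4, 21) -> 0  [called from resolve_slot, line 23]
  resolve_slot([9, 7, 7, 2, 11], 7) -> 0  [called from main, line 35]
  update_gauge(0, 1) -> 0  [called from main, line 37]
Log origins:
  1: from main, line 34
  2: from resolve_slot, line 20
  3: from merge_totals, line 8
  4: from split_margin, line 2
  5: from settle_round, line 14
  6: from main, line 36
  7: from update_gauge, line 26
A correct fix: line 23: replace `settle_round(4, slot)` with `settle_round(slot, 4)`.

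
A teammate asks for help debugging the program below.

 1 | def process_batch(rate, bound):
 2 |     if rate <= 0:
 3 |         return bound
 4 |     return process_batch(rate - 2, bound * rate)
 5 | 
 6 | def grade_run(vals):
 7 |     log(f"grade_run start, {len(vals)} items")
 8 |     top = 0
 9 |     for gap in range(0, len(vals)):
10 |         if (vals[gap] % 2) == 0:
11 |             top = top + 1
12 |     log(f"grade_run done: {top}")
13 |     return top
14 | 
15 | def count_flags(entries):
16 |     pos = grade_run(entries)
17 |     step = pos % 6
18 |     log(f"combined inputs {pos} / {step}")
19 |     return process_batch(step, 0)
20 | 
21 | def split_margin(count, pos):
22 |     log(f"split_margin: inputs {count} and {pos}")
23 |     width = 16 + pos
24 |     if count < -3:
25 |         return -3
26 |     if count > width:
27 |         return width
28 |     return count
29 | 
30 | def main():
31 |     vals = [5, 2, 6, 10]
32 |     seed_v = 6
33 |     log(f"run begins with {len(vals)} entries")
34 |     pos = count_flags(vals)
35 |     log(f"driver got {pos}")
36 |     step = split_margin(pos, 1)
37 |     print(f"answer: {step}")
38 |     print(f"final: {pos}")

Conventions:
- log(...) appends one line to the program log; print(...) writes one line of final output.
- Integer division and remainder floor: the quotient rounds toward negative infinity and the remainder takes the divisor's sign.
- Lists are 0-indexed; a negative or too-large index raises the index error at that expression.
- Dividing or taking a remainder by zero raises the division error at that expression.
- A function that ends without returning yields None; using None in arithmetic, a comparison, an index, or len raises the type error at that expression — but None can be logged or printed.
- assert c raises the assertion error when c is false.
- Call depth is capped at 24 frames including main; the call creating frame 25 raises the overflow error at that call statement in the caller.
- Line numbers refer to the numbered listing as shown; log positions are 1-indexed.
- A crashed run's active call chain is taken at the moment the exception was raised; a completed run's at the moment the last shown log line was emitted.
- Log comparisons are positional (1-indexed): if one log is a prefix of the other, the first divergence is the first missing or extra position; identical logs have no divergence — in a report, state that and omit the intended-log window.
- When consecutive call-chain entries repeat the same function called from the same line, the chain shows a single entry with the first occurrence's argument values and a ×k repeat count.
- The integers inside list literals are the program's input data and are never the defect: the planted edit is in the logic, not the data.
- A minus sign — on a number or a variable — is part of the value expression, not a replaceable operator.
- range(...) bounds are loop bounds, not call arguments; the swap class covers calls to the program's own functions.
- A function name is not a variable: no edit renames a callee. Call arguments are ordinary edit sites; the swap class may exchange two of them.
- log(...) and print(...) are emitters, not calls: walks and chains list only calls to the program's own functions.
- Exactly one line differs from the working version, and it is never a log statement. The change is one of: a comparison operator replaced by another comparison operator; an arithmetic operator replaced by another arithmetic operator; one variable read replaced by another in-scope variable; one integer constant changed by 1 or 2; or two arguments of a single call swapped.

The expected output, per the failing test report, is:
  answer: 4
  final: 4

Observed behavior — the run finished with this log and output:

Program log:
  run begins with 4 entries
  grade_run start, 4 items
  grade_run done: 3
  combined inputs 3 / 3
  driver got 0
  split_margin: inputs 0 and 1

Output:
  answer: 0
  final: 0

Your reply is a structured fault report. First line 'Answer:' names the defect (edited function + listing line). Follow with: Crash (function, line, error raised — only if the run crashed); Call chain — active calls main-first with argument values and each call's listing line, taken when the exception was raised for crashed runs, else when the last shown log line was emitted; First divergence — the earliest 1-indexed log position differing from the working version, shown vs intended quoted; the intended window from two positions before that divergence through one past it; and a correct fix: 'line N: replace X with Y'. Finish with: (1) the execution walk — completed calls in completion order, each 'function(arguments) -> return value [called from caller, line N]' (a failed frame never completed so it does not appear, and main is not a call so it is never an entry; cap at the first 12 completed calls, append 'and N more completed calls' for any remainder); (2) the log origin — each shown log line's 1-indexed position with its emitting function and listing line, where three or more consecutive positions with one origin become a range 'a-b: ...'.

Answer: the defect is in process_batch at line 4.
The tell: The log first diverges at position 5: the faulty run prints 'driver got 0' where the working version prints 'driver got 4'.
Call chain: main -> split_margin(0, 1) (called at line 36).
First divergence: at position 5 the run shows 'driver got 0' where the working version logs 'driver got 4'.
Intended log window:
  3: grade_run done: 3
  4: combined inputs 3 / 3
  5: driver got 4
  6: split_margin: inputs 4 and 1
Execution walk:
  grade_run([5, 2, 6, 10]) -> 3  [called from count_flags, line 16]
  process_batch(-1, 0) -> 0  [called from process_batch, line 4]
  process_batch(1, 0) -> 0  [called from process_batch, line 4]
  process_batch(3, 0) -> 0  [called from count_flags, line 19]
  count_flags([5, 2, 6, 10]) -> 0  [called from main, line 34]
  split_margin(0, 1) -> 0  [called from main, line 36]
Log line origins:
  1: from main, line 33
  2: from grade_run, line 7
  3: from grade_run, line 12
  4: from count_flags, line 18
  5: from main, line 35
  6: from split_margin, line 22
A correct fix: line 4: replace `*` with `+`.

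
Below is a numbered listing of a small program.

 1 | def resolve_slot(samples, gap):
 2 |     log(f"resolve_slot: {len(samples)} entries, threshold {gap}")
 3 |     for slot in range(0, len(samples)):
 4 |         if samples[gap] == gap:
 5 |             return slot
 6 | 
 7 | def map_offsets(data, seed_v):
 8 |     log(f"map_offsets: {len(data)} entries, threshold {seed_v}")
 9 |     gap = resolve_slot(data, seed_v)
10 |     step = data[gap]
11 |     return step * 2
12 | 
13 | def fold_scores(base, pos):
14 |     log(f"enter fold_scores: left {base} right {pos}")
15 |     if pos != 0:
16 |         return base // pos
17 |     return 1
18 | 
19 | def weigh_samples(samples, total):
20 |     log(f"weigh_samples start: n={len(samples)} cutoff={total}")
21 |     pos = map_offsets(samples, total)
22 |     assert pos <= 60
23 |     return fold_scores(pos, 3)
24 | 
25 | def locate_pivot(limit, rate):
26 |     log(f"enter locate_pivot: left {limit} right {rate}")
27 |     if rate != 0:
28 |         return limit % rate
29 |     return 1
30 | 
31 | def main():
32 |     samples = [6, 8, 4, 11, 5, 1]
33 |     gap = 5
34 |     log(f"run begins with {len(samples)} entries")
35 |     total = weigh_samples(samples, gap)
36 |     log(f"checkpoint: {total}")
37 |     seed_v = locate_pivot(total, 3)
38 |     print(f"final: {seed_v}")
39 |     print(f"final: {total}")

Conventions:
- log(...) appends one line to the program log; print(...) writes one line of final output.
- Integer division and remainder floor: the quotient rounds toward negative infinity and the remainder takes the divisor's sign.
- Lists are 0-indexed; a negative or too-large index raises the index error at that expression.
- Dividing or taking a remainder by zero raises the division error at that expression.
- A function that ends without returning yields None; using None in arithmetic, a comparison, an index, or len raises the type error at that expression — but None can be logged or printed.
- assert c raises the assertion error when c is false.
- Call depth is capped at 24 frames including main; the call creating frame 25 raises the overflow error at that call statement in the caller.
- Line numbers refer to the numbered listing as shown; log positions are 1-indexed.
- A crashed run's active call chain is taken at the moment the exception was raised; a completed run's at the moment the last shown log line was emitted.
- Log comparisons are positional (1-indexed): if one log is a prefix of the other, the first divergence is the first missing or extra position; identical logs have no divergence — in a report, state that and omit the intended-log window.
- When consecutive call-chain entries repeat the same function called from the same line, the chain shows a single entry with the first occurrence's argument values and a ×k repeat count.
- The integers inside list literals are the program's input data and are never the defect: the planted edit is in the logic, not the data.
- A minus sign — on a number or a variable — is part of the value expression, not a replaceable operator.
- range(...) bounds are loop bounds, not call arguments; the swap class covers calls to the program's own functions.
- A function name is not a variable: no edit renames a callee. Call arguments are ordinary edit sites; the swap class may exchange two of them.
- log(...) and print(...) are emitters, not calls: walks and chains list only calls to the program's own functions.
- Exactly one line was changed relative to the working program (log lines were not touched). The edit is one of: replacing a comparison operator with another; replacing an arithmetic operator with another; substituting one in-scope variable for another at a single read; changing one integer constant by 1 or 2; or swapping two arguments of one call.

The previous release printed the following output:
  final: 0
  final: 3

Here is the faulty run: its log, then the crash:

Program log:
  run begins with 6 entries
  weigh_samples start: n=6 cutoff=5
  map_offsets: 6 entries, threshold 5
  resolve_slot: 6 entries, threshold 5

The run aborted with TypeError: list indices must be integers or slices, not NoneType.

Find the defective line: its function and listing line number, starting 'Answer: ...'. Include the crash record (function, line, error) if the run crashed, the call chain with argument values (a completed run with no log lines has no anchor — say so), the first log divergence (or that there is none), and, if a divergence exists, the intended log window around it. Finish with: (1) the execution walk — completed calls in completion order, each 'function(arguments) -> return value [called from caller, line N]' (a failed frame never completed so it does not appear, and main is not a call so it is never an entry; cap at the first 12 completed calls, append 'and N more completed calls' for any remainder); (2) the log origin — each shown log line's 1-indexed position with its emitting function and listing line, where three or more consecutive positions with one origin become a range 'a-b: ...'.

Answer: the defect is in resolve_slot at line 4.
Key fact: After 4 matching log lines the faulty run goes silent, while the working version continues with 'enter fold_scores: left 10 right 3'.
Crash: map_offsets, line 10, TypeError.
Call chain: main -> weigh_samples([6, 8, 4, 11, 5, 1], 5) (called at line 35) -> map_offsets([6, 8, 4, 11, 5, 1], 5) (called at line 21).
First divergence: position 5 — after 4 matching lines the faulty run goes silent; intended next line 'enter fold_scores: left 10 right 3'.
Intended log window:
  3: map_offsets: 6 entries, threshold 5
  4: resolve_slot: 6 entries, threshold 5
  5: enter fold_scores: left 10 right 3
  6: checkpoint: 3
Execution walk:
  resolve_slot([6, 8, 4, 11, 5, 1], 5) -> None  [called from map_offsets, line 9]
Log origin:
  1: from main, line 34
  2: from weigh_samples, line 20
  3: from map_offsets, line 8
  4: from resolve_slot, line 2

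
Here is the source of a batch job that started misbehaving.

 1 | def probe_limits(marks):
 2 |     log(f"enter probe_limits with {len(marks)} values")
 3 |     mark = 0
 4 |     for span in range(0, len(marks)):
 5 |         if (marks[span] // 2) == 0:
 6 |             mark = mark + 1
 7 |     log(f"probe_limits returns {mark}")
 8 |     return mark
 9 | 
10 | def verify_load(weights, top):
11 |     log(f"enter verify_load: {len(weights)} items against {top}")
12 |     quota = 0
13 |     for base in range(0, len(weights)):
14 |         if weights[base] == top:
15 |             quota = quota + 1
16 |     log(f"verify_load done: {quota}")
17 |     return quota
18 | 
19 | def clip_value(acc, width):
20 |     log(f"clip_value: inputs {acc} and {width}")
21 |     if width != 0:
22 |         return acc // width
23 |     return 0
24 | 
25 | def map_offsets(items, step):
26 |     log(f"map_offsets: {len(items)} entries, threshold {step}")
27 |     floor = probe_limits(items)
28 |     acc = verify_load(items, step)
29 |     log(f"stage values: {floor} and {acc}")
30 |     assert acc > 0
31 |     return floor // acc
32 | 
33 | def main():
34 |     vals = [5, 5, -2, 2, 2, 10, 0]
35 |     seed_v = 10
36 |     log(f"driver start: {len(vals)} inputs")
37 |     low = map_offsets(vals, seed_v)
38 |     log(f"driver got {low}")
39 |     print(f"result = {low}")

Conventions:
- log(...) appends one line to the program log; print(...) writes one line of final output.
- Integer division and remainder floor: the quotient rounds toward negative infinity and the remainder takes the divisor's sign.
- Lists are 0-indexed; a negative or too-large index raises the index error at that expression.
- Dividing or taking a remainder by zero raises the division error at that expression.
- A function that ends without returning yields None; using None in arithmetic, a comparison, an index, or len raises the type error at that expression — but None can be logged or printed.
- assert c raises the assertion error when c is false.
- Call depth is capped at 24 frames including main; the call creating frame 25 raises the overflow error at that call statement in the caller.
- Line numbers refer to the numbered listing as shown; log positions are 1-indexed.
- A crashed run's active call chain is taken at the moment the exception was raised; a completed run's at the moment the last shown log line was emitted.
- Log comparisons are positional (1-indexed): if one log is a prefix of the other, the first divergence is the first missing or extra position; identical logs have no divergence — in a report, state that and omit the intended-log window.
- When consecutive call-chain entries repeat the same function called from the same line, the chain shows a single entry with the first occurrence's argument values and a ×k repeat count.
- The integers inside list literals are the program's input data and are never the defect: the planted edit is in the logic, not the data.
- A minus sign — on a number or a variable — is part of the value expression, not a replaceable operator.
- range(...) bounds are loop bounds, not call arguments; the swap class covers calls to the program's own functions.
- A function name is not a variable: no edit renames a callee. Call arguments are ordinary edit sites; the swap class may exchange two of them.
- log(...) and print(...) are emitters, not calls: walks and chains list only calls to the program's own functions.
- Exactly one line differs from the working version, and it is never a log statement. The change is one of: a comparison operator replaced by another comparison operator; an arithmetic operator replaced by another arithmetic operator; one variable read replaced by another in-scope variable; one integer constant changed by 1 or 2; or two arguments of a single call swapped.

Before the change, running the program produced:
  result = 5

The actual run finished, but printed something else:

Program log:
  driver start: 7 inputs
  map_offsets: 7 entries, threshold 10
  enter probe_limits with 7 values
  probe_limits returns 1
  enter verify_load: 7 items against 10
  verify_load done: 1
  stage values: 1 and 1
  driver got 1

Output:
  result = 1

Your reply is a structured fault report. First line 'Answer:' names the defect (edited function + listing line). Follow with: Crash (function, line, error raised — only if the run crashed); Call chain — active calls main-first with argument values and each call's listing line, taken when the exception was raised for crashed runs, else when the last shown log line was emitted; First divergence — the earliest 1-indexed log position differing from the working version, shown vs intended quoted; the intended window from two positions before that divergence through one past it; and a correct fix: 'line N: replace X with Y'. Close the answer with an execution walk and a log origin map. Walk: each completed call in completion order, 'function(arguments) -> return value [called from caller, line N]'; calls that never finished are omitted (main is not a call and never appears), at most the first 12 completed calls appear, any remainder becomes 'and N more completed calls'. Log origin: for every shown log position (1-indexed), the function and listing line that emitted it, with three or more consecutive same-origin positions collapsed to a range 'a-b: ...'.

Answer: the defect is in probe_limits at line 5.
Key fact: The log first diverges at position 4: the faulty run prints 'probe_limits returns 1' where the working version prints 'probe_limits returns 5'.
Call chain: main.
First divergence: at position 4 the run shows 'probe_limits returns 1' where the working version logs 'probe_limits returns 5'.
Intended log window:
  2: map_offsets: 7 entries, threshold 10
  3: enter probe_limits with 7 values
  4: probe_limits returns 5
  5: enter verify_load: 7 items against 10
Execution walk:
  probe_limits([5, 5, -2, 2, 2, 10, 0]) -> 1  [called from map_offsets, line 27]
  verify_load([5, 5, -2, 2, 2, 10, 0], 10) -> 1  [called from map_offsets, line 28]
  map_offsets([5, 5, -2, 2, 2, 10, 0], 10) -> 1  [called from main, line 37]
Log origin:
  1: from main, line 36
  2: from map_offsets, line 26
  3: from probe_limits, line 2
  4: from probe_limits, line 7
  5: from verify_load, line 11
  6: from verify_load, line 16
  7: from map_offsets, line 29
  8: from main, line 38
A correct fix: line 5: replace `//` with `%`.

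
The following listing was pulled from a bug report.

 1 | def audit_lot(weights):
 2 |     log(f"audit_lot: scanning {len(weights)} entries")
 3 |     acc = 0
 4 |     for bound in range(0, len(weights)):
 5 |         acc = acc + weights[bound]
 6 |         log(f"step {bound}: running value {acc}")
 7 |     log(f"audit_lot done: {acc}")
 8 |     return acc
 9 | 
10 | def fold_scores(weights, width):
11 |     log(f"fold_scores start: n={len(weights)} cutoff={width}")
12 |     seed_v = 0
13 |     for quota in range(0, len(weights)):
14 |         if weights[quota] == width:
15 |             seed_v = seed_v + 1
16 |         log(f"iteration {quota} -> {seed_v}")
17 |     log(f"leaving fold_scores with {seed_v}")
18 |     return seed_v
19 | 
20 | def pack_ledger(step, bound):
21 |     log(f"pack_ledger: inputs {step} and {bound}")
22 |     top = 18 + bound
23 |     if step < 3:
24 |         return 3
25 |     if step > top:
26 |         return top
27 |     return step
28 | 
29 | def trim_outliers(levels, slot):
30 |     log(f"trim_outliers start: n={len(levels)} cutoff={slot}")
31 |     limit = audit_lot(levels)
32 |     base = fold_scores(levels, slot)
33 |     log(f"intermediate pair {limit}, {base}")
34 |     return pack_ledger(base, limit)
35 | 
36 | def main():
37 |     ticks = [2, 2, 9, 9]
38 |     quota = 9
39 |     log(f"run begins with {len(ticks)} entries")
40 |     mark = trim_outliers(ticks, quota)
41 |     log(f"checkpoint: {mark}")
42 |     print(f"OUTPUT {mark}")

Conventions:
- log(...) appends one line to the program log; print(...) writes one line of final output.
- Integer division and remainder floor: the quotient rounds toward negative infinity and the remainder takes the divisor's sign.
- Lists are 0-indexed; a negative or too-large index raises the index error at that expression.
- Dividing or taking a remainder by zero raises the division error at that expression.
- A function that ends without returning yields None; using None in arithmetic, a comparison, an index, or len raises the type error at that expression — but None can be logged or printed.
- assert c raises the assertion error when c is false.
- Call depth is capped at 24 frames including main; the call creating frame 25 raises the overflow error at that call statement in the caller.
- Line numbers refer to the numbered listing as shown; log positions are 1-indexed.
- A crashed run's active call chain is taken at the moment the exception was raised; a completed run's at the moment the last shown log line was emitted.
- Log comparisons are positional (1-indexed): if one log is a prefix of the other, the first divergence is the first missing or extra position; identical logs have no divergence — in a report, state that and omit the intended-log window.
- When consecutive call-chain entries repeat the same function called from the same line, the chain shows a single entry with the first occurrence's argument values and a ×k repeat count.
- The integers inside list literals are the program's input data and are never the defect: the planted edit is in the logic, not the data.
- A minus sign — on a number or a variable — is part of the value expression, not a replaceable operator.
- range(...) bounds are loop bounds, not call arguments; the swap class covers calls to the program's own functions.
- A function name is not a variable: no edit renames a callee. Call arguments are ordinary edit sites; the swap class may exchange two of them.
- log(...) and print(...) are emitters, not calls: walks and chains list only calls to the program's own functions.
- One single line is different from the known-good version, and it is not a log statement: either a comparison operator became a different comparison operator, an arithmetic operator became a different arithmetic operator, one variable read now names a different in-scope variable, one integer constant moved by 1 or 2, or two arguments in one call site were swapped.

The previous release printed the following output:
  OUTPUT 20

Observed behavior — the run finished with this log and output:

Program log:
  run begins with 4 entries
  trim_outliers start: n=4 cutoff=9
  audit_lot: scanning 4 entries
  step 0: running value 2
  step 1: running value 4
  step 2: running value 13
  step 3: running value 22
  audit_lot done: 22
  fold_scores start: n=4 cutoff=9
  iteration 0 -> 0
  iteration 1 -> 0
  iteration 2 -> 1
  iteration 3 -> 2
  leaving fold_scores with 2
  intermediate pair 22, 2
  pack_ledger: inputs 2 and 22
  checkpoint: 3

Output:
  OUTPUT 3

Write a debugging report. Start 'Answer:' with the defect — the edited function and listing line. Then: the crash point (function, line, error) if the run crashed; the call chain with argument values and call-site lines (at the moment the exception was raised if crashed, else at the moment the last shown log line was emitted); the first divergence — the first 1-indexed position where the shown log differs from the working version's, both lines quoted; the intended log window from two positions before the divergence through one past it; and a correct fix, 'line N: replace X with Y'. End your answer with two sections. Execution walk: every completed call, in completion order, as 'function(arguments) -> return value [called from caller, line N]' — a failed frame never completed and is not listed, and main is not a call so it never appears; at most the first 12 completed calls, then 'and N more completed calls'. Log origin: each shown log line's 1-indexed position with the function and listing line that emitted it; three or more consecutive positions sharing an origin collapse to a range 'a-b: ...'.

Answer: the defect is in trim_outliers at line 34.
The tell: At log position 16 the runs split — shown 'pack_ledger: inputs 2 and 22', but the working version logs 'pack_ledger: inputs 22 and 2'.
Call chain: main.
First divergence: position 16 — shown 'pack_ledger: inputs 2 and 22', intended 'pack_ledger: inputs 22 and 2'.
Intended log window:
  14: leaving fold_scores with 2
  15: intermediate pair 22, 2
  16: pack_ledger: inputs 22 and 2
  17: checkpoint: 20
Execution walk:
  audit_lot([2, 2, 9, 9]) -> 22  [called from trim_outliers, line 31]
  fold_scores([2, 2, 9, 9], 9) -> 2  [called from trim_outliers, line 32]
  pack_ledger(2, 22) -> 3  [called from trim_outliers, line 34]
  trim_outliers([2, 2, 9, 9], 9) -> 3  [called from main, line 40]
Log line origins:
  1: emitted by main (line 39)
  2: emitted by trim_outliers (line 30)
  3: emitted by audit_lot (line 2)
  4-7: emitted by audit_lot (line 6)
  8: emitted by audit_lot (line 7)
  9: emitted by fold_scores (line 11)
  10-13: emitted by fold_scores (line 16)
  14: emitted by fold_scores (line 17)
  15: emitted by trim_outliers (line 33)
  16: emitted by pack_ledger (line 21)
  17: emitted by main (line 41)
A correct fix: line 34: replace `pack_ledger(base, limit)` with `pack_ledger(limit, base)`.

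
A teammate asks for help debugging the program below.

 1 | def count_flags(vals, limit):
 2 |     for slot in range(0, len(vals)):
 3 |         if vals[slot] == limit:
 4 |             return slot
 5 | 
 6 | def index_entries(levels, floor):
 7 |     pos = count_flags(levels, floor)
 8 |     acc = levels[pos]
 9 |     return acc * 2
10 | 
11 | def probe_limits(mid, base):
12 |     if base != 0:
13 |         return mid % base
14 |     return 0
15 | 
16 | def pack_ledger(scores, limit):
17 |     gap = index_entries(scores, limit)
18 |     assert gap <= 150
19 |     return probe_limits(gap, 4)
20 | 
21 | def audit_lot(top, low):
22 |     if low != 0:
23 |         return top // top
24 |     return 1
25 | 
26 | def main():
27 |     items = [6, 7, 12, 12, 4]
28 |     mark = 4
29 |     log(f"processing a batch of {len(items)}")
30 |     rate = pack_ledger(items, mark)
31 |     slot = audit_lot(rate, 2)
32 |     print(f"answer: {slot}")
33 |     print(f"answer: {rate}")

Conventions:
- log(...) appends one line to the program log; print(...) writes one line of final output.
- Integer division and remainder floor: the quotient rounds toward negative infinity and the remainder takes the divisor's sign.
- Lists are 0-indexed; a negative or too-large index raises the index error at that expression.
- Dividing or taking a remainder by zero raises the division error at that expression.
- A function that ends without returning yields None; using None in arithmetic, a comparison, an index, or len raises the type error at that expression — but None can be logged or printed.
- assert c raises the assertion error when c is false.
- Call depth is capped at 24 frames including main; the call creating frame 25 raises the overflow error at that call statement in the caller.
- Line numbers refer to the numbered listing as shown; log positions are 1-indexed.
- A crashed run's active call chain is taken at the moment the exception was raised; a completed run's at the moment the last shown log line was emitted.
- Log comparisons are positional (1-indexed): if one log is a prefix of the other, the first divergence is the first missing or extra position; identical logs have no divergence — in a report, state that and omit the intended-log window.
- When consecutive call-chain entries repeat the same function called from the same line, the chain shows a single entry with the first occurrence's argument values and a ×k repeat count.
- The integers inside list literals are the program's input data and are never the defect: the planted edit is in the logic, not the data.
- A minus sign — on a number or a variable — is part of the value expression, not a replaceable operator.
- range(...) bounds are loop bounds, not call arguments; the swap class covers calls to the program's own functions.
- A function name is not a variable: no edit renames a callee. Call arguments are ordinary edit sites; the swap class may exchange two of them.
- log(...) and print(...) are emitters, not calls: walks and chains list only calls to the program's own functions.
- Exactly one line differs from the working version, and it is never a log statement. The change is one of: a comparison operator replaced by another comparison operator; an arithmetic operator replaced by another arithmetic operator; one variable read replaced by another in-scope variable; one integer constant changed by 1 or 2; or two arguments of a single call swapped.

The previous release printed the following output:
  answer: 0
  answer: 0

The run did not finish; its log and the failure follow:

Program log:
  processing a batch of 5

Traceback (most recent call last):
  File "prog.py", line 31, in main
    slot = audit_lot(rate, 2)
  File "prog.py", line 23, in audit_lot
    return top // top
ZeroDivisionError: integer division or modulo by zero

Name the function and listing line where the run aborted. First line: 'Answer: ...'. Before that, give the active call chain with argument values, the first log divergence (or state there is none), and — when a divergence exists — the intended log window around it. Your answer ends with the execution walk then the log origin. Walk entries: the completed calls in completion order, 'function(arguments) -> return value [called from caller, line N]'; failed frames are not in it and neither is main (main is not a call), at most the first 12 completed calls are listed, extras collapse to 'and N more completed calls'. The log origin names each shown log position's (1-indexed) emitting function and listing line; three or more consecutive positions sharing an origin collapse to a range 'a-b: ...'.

Answer: the error was raised in audit_lot, line 23.
The tell: Up to the failure, the log is exactly the working version's.
Call chain: main -> audit_lot(0, 2) (called at line 31).
First divergence: none (the log streams are identical).
Execution walk:
  count_flags([6, 7, 12, 12, 4], 4) -> 4  [called from index_entries, line 7]
  index_entries([6, 7, 12, 12, 4], 4) -> 8  [called from pack_ledger, line 17]
  probe_limits(8, 4) -> 0  [called from pack_ledger, line 19]
  pack_ledger([6, 7, 12, 12, 4], 4) -> 0  [called from main, line 30]
Log line origins:
  1 — main, line 29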